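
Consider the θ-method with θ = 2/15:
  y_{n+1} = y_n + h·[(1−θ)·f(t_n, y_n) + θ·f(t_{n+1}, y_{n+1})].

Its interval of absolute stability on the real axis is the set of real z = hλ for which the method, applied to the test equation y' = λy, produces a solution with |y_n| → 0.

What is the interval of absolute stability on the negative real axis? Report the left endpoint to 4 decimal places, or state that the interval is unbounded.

Set f=λy, z=hλ:
  y_{n+1} = y_n + z·[13/15·y_n + 2/15·y_{n+1}] ⇒ (1 − 2/15z)y_{n+1} = (1 + 13/15z)y_n
  so R(z) = (1 + 13/15z)/(1 − 2/15z).

Need |R(x)|<1, x<0.
x=-0.83: |R|=0.2527
R=−1: 1+13/15x = −1+2/15x ⇒ -11/15x=2 ⇒ x=2/(-11/15)=-2.7273
Confirm numerically:
  x=-2.222: |R|=0.71415 <1
  x=-1.895: |R|=0.51277 <1
  x=-1.699: |R|=0.38520 <1
  x=-1.180: |R|=0.01959 <1
  x=-3.105: |R|=1.19590 >1
  x=-2.861: |R|=1.07099 >1
So |R|<1 on (-2.7273, 0).

z∈(-2.7273,0).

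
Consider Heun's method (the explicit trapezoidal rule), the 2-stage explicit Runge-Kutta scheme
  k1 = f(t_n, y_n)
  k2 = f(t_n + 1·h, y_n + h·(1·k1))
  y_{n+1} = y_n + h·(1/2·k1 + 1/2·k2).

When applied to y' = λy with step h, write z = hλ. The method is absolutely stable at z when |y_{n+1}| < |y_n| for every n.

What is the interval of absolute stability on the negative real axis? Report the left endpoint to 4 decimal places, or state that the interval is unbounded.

On y'=λy, z=hλ:
  order 2, 2-stage ⇒ R(z)=1+z+z^2/2
  (e.g. R(-1.62)=0.69220, |R|=0.69220)

Find x<0 with |R(x)|<1.
x=-1.62: |R|=0.6922
|R(-2.17)|=1.1845 |R(-1.61)|=0.6861 |R(-1.46)|=0.6058
Bisect:
  x_lo=-2.6333 |R|=1.8338  x_hi=-0.0747 |R|=0.9281
  mid=-1.35395 |R|=0.56264 →hi
  mid=-1.99360 |R|=0.99362 →hi
  mid=-2.31343 |R|=1.36254 →lo
  mid=-2.15351 |R|=1.16530 →lo
  mid=-2.07356 |R|=1.07626 →lo
  mid=-2.03358 |R|=1.03414 →lo
  mid=-2.01359 |R|=1.01368 →lo
  mid=-2.00360 |R|=1.00360 →lo
  mid=-1.99860 |R|=0.99860 →hi
  mid=-2.00110 |R|=1.00110 →lo
  ...
  [-2.00000,-1.99985] ⇒ x*=-2.0000
Interval (-2.0000, 0).

z∈(-2.0000,0).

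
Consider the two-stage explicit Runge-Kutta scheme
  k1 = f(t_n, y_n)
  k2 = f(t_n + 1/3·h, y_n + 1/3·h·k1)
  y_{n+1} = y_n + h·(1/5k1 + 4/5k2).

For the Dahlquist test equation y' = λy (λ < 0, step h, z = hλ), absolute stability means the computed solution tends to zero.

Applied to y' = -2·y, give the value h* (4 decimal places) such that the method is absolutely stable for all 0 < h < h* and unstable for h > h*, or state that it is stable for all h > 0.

(-3.7500,0); λ=-2 ⇒ h* = (15/4)/2 = 1.8750.

Set f=λy, z=hλ:
  k1=λy_n ⇒ h·k1=z·y_n;  k2=λ(1+1/3z)y_n ⇒ h·k2=z(1+1/3z)y_n
  y_{n+1}/y_n = 1 + 1/5z + 4/5z(1+1/3z) = 1 + z + 4/15z²
  Hence R(z) = 1 + z + 4/15z².

Find x<0 with |R(x)|<1.
x=-1.68: |R|=0.0726
R=1: x+4/15x²=0 ⇒ x=−15/4=-3.7500; min R=1−1/(4·4/15)=0.0625>−1
Confirm numerically:
  x=-3.250: |R|=0.56667 <1
  x=-3.187: |R|=0.52153 <1
  x=-1.689: |R|=0.07173 <1
  x=-4.284: |R|=1.61004 >1
  x=-3.903: |R|=1.15924 >1
So |R|<1 on (-3.7500, 0).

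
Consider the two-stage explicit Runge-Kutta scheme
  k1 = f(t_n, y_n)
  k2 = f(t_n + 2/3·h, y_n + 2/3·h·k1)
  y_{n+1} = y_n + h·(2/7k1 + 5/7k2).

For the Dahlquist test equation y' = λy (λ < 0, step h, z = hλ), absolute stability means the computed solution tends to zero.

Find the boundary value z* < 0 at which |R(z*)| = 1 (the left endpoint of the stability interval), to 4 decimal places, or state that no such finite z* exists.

left endpoint -2.1000.

Test eqn y'=λy, z=hλ:
  k1=λy_n ⇒ h·k1=z·y_n;  k2=λ(1+2/3z)y_n ⇒ h·k2=z(1+2/3z)y_n
  y_{n+1}/y_n = 1 + 2/7z + 5/7z(1+2/3z) = 1 + z + 10/21z²
  so R(z) = 1 + z + 10/21z².

Find x<0 with |R(x)|<1.
x=-0.31: |R|=0.7358
R=1: x+10/21x²=0 ⇒ x=−21/10=-2.1000; min R=1−1/(4·10/21)=0.4750>−1
Confirm numerically:
  x=-1.431: |R|=0.54412 <1
  x=-1.320: |R|=0.50971 <1
  x=-0.975: |R|=0.47768 <1
  x=-2.321: |R|=1.24426 >1
  x=-2.234: |R|=1.14255 >1
Interval (-2.1000, 0).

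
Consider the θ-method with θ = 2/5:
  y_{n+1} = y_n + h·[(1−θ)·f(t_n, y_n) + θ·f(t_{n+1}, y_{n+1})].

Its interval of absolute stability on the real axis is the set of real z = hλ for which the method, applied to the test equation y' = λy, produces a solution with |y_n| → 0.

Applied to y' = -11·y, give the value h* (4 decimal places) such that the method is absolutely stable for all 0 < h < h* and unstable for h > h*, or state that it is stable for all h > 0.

Test eqn y'=λy, z=hλ:
  y_{n+1} = y_n + z·[3/5·y_n + 2/5·y_{n+1}] ⇒ (1 − 2/5z)y_{n+1} = (1 + 3/5z)y_n
  R(z) = (1 + 3/5z)/(1 − 2/5z).

Solve |R(x)|<1 on ℝ⁻.
x=-0.95: |R|=0.3116
R=−1: 1+3/5x = −1+2/5x ⇒ -1/5x=2 ⇒ x=2/(-1/5)=-10.0000
Confirm numerically:
  x=-9.777: |R|=0.99092 <1
  x=-5.385: |R|=0.70736 <1
  x=-5.127: |R|=0.68054 <1
  x=-10.511: |R|=1.01964 >1
  x=-10.315: |R|=1.01229 >1
  x=-10.240: |R|=1.00942 >1
So |R|<1 on (-10.0000, 0).

(-10.0000,0); λ=-11 ⇒ h* = (10)/11 = 0.9091.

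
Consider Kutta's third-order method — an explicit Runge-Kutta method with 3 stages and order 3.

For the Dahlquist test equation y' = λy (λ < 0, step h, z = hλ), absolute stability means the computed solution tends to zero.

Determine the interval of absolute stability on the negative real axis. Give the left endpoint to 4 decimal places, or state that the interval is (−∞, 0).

z∈(-2.5127,0).

Set f=λy, z=hλ:
  order 3, 3-stage ⇒ R(z)=1+z+z^2/2+z^3/6
  (e.g. R(-1.53)=0.04352, |R|=0.04352)

Find x<0 with |R(x)|<1.
x=-1.53: |R|=0.0435
|R(-1)|=0.3333 |R(-0.9)|=0.3835 |R(-0.83)|=0.4192
Bisect:
  x_lo=-3.1811 |R|=2.4866  x_hi=-0.2143 |R|=0.8070
  mid=-1.69771 |R|=0.07213 →hi
  mid=-2.43942 |R|=0.88344 →hi
  mid=-2.81027 |R|=1.56054 →lo
  mid=-2.62485 |R|=1.19406 →lo
  mid=-2.53213 |R|=1.03216 →lo
  mid=-2.48578 |R|=0.95620 →hi
  mid=-2.50896 |R|=0.99378 →hi
  mid=-2.52054 |R|=1.01287 →lo
  mid=-2.51475 |R|=1.00330 →lo
  ...
  [-2.51276,-2.51258] ⇒ x*=-2.5127
So |R|<1 on (-2.5127, 0).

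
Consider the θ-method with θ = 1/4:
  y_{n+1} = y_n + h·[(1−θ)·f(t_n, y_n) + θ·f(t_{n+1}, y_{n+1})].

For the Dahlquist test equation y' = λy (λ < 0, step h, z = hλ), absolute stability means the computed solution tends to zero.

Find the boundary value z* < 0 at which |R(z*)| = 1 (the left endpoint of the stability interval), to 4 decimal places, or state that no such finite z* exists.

On y'=λy, z=hλ:
  y_{n+1} = y_n + z·[3/4·y_n + 1/4·y_{n+1}] ⇒ (1 − 1/4z)y_{n+1} = (1 + 3/4z)y_n
  Hence R(z) = (1 + 3/4z)/(1 − 1/4z).

Boundary: |R(x)|=1, x<0.
x=-0.61: |R|=0.4707
R=−1: 1+3/4x = −1+1/4x ⇒ -1/2x=2 ⇒ x=2/(-1/2)=-4.0000
Confirm numerically:
  x=-2.971: |R|=0.70478 <1
  x=-2.907: |R|=0.68351 <1
  x=-2.588: |R|=0.57134 <1
  x=-2.163: |R|=0.40386 <1
  x=-4.419: |R|=1.09954 >1
  x=-4.207: |R|=1.05044 >1
Interval (-4.0000, 0).

z* = -4.0000.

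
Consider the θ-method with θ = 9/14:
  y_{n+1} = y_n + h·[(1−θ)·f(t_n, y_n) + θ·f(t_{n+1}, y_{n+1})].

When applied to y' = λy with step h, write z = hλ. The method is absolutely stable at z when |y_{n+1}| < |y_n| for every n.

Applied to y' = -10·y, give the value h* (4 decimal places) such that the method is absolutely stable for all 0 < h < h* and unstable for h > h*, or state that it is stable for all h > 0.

Set f=λy, z=hλ:
  y_{n+1} = y_n + z·[5/14·y_n + 9/14·y_{n+1}] ⇒ (1 − 9/14z)y_{n+1} = (1 + 5/14z)y_n
  R(z) = (1 + 5/14z)/(1 − 9/14z).

Find x<0 with |R(x)|<1.
x=-0.33: |R|=0.7278
x=-2: |R|=0.1250
x=-10: |R|=0.3462
x=-100: |R|=0.5317
θ=9/14≥1/2 ⇒ |1+5/14x|<|1−9/14x| ∀x<0 ⇒ stable on all of ℝ⁻.

interval (−∞, 0). Any h>0 works for λ=-10.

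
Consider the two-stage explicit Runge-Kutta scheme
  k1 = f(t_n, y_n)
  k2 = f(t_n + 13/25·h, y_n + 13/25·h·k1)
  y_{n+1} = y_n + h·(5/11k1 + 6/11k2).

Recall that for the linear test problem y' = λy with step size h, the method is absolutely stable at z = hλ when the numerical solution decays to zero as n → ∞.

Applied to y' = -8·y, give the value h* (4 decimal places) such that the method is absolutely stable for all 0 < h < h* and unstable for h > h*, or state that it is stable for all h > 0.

With y'=λy (z=hλ):
  k1=λy_n ⇒ h·k1=z·y_n;  k2=λ(1+13/25z)y_n ⇒ h·k2=z(1+13/25z)y_n
  y_{n+1}/y_n = 1 + 5/11z + 6/11z(1+13/25z) = 1 + z + 78/275z²
  R(z) = 1 + z + 78/275z².

Need |R(x)|<1, x<0.
x=-1.71: |R|=0.1194
R=1: x+78/275x²=0 ⇒ x=−275/78=-3.5256; min R=1−1/(4·78/275)=0.1186>−1
Confirm numerically:
  x=-3.204: |R|=0.70770 <1
  x=-3.034: |R|=0.57692 <1
  x=-2.898: |R|=0.48409 <1
  x=-3.901: |R|=1.41532 >1
  x=-3.761: |R|=1.25107 >1
  x=-3.653: |R|=1.13196 >1
So |R|<1 on (-3.5256, 0).

(-3.5256,0); λ=-8 ⇒ h* = (275/78)/8 = 0.4407.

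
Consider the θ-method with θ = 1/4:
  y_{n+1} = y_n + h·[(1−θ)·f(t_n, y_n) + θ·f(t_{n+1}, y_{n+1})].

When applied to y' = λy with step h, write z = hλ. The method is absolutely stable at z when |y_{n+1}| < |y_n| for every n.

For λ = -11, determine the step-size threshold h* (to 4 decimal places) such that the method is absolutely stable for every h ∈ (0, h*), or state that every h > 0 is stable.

On y'=λy, z=hλ:
  y_{n+1} = y_n + z·[3/4·y_n + 1/4·y_{n+1}] ⇒ (1 − 1/4z)y_{n+1} = (1 + 3/4z)y_n
  Hence R(z) = (1 + 3/4z)/(1 − 1/4z).

Find x<0 with |R(x)|<1.
x=-0.95: |R|=0.2323
R=−1: 1+3/4x = −1+1/4x ⇒ -1/2x=2 ⇒ x=2/(-1/2)=-4.0000
Confirm numerically:
  x=-3.801: |R|=0.94898 <1
  x=-3.144: |R|=0.76036 <1
  x=-1.780: |R|=0.23183 <1
  x=-4.373: |R|=1.08910 >1
  x=-4.076: |R|=1.01882 >1
  x=-4.050: |R|=1.01242 >1
Interval (-4.0000, 0).

(-4.0000,0); λ=-11 ⇒ h* = (4)/11 = 0.3636.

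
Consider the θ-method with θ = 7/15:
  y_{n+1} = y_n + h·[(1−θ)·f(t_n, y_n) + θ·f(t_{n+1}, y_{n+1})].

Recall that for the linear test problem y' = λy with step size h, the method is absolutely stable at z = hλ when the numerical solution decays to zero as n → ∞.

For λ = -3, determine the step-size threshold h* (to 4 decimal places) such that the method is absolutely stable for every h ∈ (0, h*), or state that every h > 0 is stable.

With y'=λy (z=hλ):
  y_{n+1} = y_n + z·[8/15·y_n + 7/15·y_{n+1}] ⇒ (1 − 7/15z)y_{n+1} = (1 + 8/15z)y_n
  R(z) = (1 + 8/15z)/(1 − 7/15z).

Solve |R(x)|<1 on ℝ⁻.
x=-1.29: |R|=0.1948
R=−1: 1+8/15x = −1+7/15x ⇒ -1/15x=2 ⇒ x=2/(-1/15)=-30.0000
Confirm numerically:
  x=-25.754: |R|=0.97826 <1
  x=-22.492: |R|=0.95646 <1
  x=-20.691: |R|=0.94176 <1
  x=-30.455: |R|=1.00199 >1
  x=-30.139: |R|=1.00062 >1
  x=-30.064: |R|=1.00028 >1
Interval (-30.0000, 0).

(-30.0000,0); λ=-3 ⇒ h* = (30)/3 = 10.0000.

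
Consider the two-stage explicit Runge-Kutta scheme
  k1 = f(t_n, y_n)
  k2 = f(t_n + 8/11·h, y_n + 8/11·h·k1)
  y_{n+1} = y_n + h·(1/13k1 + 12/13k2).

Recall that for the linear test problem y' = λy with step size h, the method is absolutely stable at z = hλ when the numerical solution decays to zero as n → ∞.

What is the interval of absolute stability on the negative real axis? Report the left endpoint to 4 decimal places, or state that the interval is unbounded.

z∈(-1.4896,0).

With y'=λy (z=hλ):
  k1=λy_n ⇒ h·k1=z·y_n;  k2=λ(1+8/11z)y_n ⇒ h·k2=z(1+8/11z)y_n
  y_{n+1}/y_n = 1 + 1/13z + 12/13z(1+8/11z) = 1 + z + 96/143z²
  ⇒ R(z) = 1 + z + 96/143z².

Find x<0 with |R(x)|<1.
x=-1.56: |R|=1.0737
R=1: x+96/143x²=0 ⇒ x=−143/96=-1.4896; min R=1−1/(4·96/143)=0.6276>−1
Confirm numerically:
  x=-1.459: |R|=0.97004 <1
  x=-1.415: |R|=0.92915 <1
  x=-0.899: |R|=0.64357 <1
  x=-0.876: |R|=0.63916 <1
  x=-1.879: |R|=1.49122 >1
  x=-1.835: |R|=1.42551 >1
Interval (-1.4896, 0).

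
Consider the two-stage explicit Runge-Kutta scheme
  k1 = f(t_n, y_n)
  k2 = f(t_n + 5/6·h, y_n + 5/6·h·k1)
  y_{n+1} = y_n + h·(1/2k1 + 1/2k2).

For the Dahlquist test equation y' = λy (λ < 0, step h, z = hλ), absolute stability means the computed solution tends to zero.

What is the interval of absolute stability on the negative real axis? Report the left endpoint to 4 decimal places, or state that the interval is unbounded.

(-2.4000, 0).

With y'=λy (z=hλ):
  k1=λy_n ⇒ h·k1=z·y_n;  k2=λ(1+5/6z)y_n ⇒ h·k2=z(1+5/6z)y_n
  y_{n+1}/y_n = 1 + 1/2z + 1/2z(1+5/6z) = 1 + z + 5/12z²
  R(z) = 1 + z + 5/12z².

Boundary: |R(x)|=1, x<0.
x=-1.02: |R|=0.4135
R=1: x+5/12x²=0 ⇒ x=−12/5=-2.4000; min R=1−1/(4·5/12)=0.4000>−1
Confirm numerically:
  x=-2.179: |R|=0.79935 <1
  x=-1.946: |R|=0.63188 <1
  x=-1.832: |R|=0.56643 <1
  x=-1.341: |R|=0.40828 <1
  x=-2.983: |R|=1.72462 >1
  x=-2.588: |R|=1.20273 >1
So |R|<1 on (-2.4000, 0).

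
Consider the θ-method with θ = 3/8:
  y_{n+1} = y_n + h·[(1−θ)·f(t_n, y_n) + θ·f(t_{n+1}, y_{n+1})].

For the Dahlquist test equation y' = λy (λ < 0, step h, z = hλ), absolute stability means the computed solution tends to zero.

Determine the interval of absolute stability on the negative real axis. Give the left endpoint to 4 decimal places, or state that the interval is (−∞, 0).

z∈(-8.0000,0).

On y'=λy, z=hλ:
  y_{n+1} = y_n + z·[5/8·y_n + 3/8·y_{n+1}] ⇒ (1 − 3/8z)y_{n+1} = (1 + 5/8z)y_n
  R(z) = (1 + 5/8z)/(1 − 3/8z).

Find x<0 with |R(x)|<1.
x=-1.61: |R|=0.0039
R=−1: 1+5/8x = −1+3/8x ⇒ -1/4x=2 ⇒ x=2/(-1/4)=-8.0000
Confirm numerically:
  x=-7.411: |R|=0.96104 <1
  x=-6.884: |R|=0.92210 <1
  x=-4.884: |R|=0.72488 <1
  x=-4.435: |R|=0.66534 <1
  x=-8.562: |R|=1.03337 >1
  x=-8.551: |R|=1.03275 >1
  x=-8.543: |R|=1.03229 >1
So |R|<1 on (-8.0000, 0).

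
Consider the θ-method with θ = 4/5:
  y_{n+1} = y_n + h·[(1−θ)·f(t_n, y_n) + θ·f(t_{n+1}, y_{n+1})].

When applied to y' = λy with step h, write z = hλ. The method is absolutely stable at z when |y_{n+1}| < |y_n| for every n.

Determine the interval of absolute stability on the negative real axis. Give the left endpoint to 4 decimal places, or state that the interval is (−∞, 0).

Test eqn y'=λy, z=hλ:
  y_{n+1} = y_n + z·[1/5·y_n + 4/5·y_{n+1}] ⇒ (1 − 4/5z)y_{n+1} = (1 + 1/5z)y_n
  R(z) = (1 + 1/5z)/(1 − 4/5z).

Find x<0 with |R(x)|<1.
x=-1.63: |R|=0.2925
x=-2: |R|=0.2308
x=-10: |R|=0.1111
x=-100: |R|=0.2346
θ=4/5≥1/2 ⇒ |1+1/5x|<|1−4/5x| ∀x<0 ⇒ unbounded interval.

unbounded; (−∞, 0).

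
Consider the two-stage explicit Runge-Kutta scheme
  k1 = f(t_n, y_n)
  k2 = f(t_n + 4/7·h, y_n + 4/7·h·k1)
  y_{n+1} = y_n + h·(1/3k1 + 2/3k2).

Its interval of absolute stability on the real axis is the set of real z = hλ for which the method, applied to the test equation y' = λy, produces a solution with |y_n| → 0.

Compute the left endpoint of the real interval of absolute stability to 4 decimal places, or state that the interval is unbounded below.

Set f=λy, z=hλ:
  k1=λy_n ⇒ h·k1=z·y_n;  k2=λ(1+4/7z)y_n ⇒ h·k2=z(1+4/7z)y_n
  y_{n+1}/y_n = 1 + 1/3z + 2/3z(1+4/7z) = 1 + z + 8/21z²
  R(z) = 1 + z + 8/21z².

Find x<0 with |R(x)|<1.
x=-1.74: |R|=0.4134
R=1: x+8/21x²=0 ⇒ x=−21/8=-2.6250; min R=1−1/(4·8/21)=0.3438>−1
Confirm numerically:
  x=-1.477: |R|=0.35406 <1
  x=-1.467: |R|=0.35284 <1
  x=-1.415: |R|=0.34775 <1
  x=-3.218: |R|=1.72696 >1
  x=-3.084: |R|=1.53926 >1
  x=-2.835: |R|=1.22680 >1
Stable set (-2.6250, 0).

left endpoint -2.6250.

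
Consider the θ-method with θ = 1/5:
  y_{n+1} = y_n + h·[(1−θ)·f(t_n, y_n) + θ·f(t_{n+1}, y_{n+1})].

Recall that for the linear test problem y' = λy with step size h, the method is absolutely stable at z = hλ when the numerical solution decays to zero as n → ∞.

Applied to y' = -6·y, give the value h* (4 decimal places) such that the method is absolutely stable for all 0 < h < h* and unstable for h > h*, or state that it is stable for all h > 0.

On y'=λy, z=hλ:
  y_{n+1} = y_n + z·[4/5·y_n + 1/5·y_{n+1}] ⇒ (1 − 1/5z)y_{n+1} = (1 + 4/5z)y_n
  Hence R(z) = (1 + 4/5z)/(1 − 1/5z).

Boundary: |R(x)|=1, x<0.
x=-0.97: |R|=0.1876
R=−1: 1+4/5x = −1+1/5x ⇒ -3/5x=2 ⇒ x=2/(-3/5)=-3.3333
Confirm numerically:
  x=-3.261: |R|=0.97373 <1
  x=-2.403: |R|=0.62299 <1
  x=-2.025: |R|=0.44128 <1
  x=-3.868: |R|=1.18088 >1
  x=-3.575: |R|=1.08455 >1
So |R|<1 on (-3.3333, 0).

(-3.3333,0); λ=-6 ⇒ h* = (10/3)/6 = 0.5556.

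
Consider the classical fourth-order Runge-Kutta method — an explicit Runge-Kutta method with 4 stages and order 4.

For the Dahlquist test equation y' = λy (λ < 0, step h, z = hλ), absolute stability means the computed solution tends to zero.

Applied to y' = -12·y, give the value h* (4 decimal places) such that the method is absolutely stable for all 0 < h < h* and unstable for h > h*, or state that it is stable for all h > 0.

(-2.7853,0); λ=-12 ⇒ h* = 0.2321.

Test eqn y'=λy, z=hλ:
  order 4, 4-stage ⇒ R(z)=1+z+z^2/2+z^3/6+z^4/24
  (e.g. R(-1.78)=0.28252, |R|=0.28252)

Boundary: |R(x)|=1, x<0.
x=-1.78: |R|=0.2825
|R(-2.66)|=0.8270 |R(-1.24)|=0.3095 |R(-0.7)|=0.4978
Bisect:
  x_lo=-3.5057 |R|=2.7519  x_hi=-0.2013 |R|=0.8177
  mid=-1.85351 |R|=0.29473 →hi
  mid=-2.67961 |R|=0.85201 →hi
  mid=-3.09266 |R|=1.57133 →lo
  mid=-2.88614 |R|=1.16299 →lo
  mid=-2.78287 |R|=0.99636 →hi
  mid=-2.83451 |R|=1.07677 →lo
  mid=-2.80869 |R|=1.03585 →lo
  ...
  [-2.78529,-2.78509] ⇒ x*=-2.7853
Interval (-2.7853, 0).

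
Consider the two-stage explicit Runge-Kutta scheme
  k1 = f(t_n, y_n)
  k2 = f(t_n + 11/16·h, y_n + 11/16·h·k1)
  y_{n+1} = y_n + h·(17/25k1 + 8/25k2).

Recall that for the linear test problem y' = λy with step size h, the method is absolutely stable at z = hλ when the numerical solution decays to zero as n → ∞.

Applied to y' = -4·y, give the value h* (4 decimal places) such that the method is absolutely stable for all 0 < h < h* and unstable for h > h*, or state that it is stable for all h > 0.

(-4.5455,0); λ=-4 ⇒ h* = (50/11)/4 = 1.1364.

On y'=λy, z=hλ:
  k1=λy_n ⇒ h·k1=z·y_n;  k2=λ(1+11/16z)y_n ⇒ h·k2=z(1+11/16z)y_n
  y_{n+1}/y_n = 1 + 17/25z + 8/25z(1+11/16z) = 1 + z + 11/50z²
  so R(z) = 1 + z + 11/50z².

Find x<0 with |R(x)|<1.
x=-1.8: |R|=0.0872
R=1: x+11/50x²=0 ⇒ x=−50/11=-4.5455; min R=1−1/(4·11/50)=-0.1364>−1
Confirm numerically:
  x=-4.329: |R|=0.79385 <1
  x=-2.985: |R|=0.02475 <1
  x=-2.625: |R|=0.10906 <1
  x=-5.019: |R|=1.52288 >1
  x=-4.689: |R|=1.14808 >1
Interval (-4.5455, 0).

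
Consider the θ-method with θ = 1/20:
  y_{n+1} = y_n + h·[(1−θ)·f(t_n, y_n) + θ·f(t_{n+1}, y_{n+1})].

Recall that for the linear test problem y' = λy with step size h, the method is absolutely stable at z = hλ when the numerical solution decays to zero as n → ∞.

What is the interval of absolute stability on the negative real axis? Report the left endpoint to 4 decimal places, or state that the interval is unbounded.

z∈(-2.2222,0).

On y'=λy, z=hλ:
  y_{n+1} = y_n + z·[19/20·y_n + 1/20·y_{n+1}] ⇒ (1 − 1/20z)y_{n+1} = (1 + 19/20z)y_n
  Hence R(z) = (1 + 19/20z)/(1 − 1/20z).

Solve |R(x)|<1 on ℝ⁻.
x=-1.34: |R|=0.2559
R=−1: 1+19/20x = −1+1/20x ⇒ -9/10x=2 ⇒ x=2/(-9/10)=-2.2222
Confirm numerically:
  x=-2.197: |R|=0.97955 <1
  x=-1.872: |R|=0.71178 <1
  x=-1.542: |R|=0.43162 <1
  x=-2.671: |R|=1.35631 >1
  x=-2.458: |R|=1.18897 >1
Interval (-2.2222, 0).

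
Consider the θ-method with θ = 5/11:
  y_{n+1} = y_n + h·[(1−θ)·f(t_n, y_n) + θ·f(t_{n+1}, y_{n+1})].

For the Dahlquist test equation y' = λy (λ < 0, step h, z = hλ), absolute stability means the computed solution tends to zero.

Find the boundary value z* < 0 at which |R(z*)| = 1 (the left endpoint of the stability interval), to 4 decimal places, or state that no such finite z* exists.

z* = -22.0000.

Set f=λy, z=hλ:
  y_{n+1} = y_n + z·[6/11·y_n + 5/11·y_{n+1}] ⇒ (1 − 5/11z)y_{n+1} = (1 + 6/11z)y_n
  Hence R(z) = (1 + 6/11z)/(1 − 5/11z).

Solve |R(x)|<1 on ℝ⁻.
x=-0.81: |R|=0.4080
R=−1: 1+6/11x = −1+5/11x ⇒ -1/11x=2 ⇒ x=2/(-1/11)=-22.0000
Confirm numerically:
  x=-18.178: |R|=0.96249 <1
  x=-10.338: |R|=0.81397 <1
  x=-9.447: |R|=0.78444 <1
  x=-9.185: |R|=0.77488 <1
  x=-22.560: |R|=1.00452 >1
  x=-22.283: |R|=1.00231 >1
  x=-22.211: |R|=1.00173 >1
Interval (-22.0000, 0).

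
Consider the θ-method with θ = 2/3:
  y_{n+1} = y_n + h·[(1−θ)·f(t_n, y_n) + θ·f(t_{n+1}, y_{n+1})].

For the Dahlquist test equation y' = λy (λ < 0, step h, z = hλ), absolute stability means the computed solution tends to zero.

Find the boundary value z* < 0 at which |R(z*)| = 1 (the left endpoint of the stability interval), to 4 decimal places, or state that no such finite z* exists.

Set f=λy, z=hλ:
  y_{n+1} = y_n + z·[1/3·y_n + 2/3·y_{n+1}] ⇒ (1 − 2/3z)y_{n+1} = (1 + 1/3z)y_n
  Hence R(z) = (1 + 1/3z)/(1 − 2/3z).

Need |R(x)|<1, x<0.
x=-0.82: |R|=0.4698
x=-2: |R|=0.1429
x=-10: |R|=0.3043
x=-100: |R|=0.4778
θ=2/3≥1/2 ⇒ |1+1/3x|<|1−2/3x| ∀x<0 ⇒ unbounded interval.

interval (−∞, 0).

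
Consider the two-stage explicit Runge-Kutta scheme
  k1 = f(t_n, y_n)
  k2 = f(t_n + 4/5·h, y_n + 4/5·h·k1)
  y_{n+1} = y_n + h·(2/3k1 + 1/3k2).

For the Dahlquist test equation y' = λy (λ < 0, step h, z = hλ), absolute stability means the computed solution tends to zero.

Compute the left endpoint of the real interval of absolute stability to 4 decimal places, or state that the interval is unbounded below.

left endpoint -3.7500.

On y'=λy, z=hλ:
  k1=λy_n ⇒ h·k1=z·y_n;  k2=λ(1+4/5z)y_n ⇒ h·k2=z(1+4/5z)y_n
  y_{n+1}/y_n = 1 + 2/3z + 1/3z(1+4/5z) = 1 + z + 4/15z²
  R(z) = 1 + z + 4/15z².

Boundary: |R(x)|=1, x<0.
x=-0.94: |R|=0.2956
R=1: x+4/15x²=0 ⇒ x=−15/4=-3.7500; min R=1−1/(4·4/15)=0.0625>−1
Confirm numerically:
  x=-3.338: |R|=0.63327 <1
  x=-2.472: |R|=0.15754 <1
  x=-1.698: |R|=0.07085 <1
  x=-4.198: |R|=1.50152 >1
  x=-4.167: |R|=1.46337 >1
Stable set (-3.7500, 0).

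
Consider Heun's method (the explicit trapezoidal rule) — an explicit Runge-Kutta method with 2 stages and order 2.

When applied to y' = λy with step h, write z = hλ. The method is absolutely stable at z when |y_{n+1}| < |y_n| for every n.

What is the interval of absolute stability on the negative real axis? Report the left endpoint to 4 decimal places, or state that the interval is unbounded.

(-2.0000, 0).

With y'=λy (z=hλ):
  order 2, 2-stage ⇒ R(z)=1+z+z^2/2
  (e.g. R(-0.94)=0.50180, |R|=0.50180)

Find x<0 with |R(x)|<1.
x=-0.94: |R|=0.5018
|R(-2.12)|=1.1272 |R(-1.85)|=0.8613 |R(-1.19)|=0.5181
Bisect:
  x_lo=-2.7311 |R|=1.9983  x_hi=-0.2202 |R|=0.8041
  mid=-1.47561 |R|=0.61310 →hi
  mid=-2.10334 |R|=1.10867 →lo
  mid=-1.78947 |R|=0.81163 →hi
  mid=-1.94640 |R|=0.94784 →hi
  mid=-2.02487 |R|=1.02518 →lo
  mid=-1.98564 |R|=0.98574 →hi
  mid=-2.00525 |R|=1.00527 →lo
  ...
  [-2.00004,-1.99989] ⇒ x*=-2.0000
Stable set (-2.0000, 0).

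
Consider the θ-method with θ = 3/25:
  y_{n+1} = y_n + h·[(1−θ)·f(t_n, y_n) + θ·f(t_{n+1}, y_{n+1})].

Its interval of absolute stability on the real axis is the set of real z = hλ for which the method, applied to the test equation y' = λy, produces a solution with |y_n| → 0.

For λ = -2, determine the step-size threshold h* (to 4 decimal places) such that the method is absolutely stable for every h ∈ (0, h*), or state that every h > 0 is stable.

With y'=λy (z=hλ):
  y_{n+1} = y_n + z·[22/25·y_n + 3/25·y_{n+1}] ⇒ (1 − 3/25z)y_{n+1} = (1 + 22/25z)y_n
  R(z) = (1 + 22/25z)/(1 − 3/25z).

Boundary: |R(x)|=1, x<0.
x=-0.52: |R|=0.5105
R=−1: 1+22/25x = −1+3/25x ⇒ -19/25x=2 ⇒ x=2/(-19/25)=-2.6316
Confirm numerically:
  x=-2.393: |R|=0.85913 <1
  x=-2.232: |R|=0.76047 <1
  x=-2.063: |R|=0.65363 <1
  x=-1.598: |R|=0.34087 <1
  x=-3.222: |R|=1.32360 >1
  x=-2.678: |R|=1.02670 >1
Interval (-2.6316, 0).

(-2.6316,0); λ=-2 ⇒ h* = (50/19)/2 = 1.3158.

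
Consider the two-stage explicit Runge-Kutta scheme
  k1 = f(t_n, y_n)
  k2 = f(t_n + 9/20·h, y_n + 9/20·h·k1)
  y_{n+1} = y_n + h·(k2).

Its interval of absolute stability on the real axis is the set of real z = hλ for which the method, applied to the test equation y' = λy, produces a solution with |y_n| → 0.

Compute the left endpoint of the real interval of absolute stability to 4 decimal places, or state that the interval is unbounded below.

z* = -2.2222.

Set f=λy, z=hλ:
  k1=λy_n ⇒ h·k1=z·y_n;  k2=λ(1+9/20z)y_n ⇒ h·k2=z(1+9/20z)y_n
  y_{n+1}/y_n = 1 + z(1+9/20z) = 1 + z + 9/20z²
  ⇒ R(z) = 1 + z + 9/20z².

Find x<0 with |R(x)|<1.
x=-1.58: |R|=0.5434
R=1: x+9/20x²=0 ⇒ x=−20/9=-2.2222; min R=1−1/(4·9/20)=0.4444>−1
Confirm numerically:
  x=-2.156: |R|=0.93575 <1
  x=-2.044: |R|=0.83607 <1
  x=-1.035: |R|=0.44705 <1
  x=-2.759: |R|=1.66644 >1
  x=-2.652: |R|=1.51290 >1
  x=-2.257: |R|=1.03532 >1
So |R|<1 on (-2.2222, 0).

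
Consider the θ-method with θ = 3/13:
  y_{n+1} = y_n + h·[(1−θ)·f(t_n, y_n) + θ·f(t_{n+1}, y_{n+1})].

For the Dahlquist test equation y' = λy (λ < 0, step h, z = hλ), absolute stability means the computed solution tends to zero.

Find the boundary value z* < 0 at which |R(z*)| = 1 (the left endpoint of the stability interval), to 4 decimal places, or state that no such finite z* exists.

left endpoint -3.7143.

Test eqn y'=λy, z=hλ:
  y_{n+1} = y_n + z·[10/13·y_n + 3/13·y_{n+1}] ⇒ (1 − 3/13z)y_{n+1} = (1 + 10/13z)y_n
  R(z) = (1 + 10/13z)/(1 − 3/13z).

Need |R(x)|<1, x<0.
x=-0.32: |R|=0.7020
R=−1: 1+10/13x = −1+3/13x ⇒ -7/13x=2 ⇒ x=2/(-7/13)=-3.7143
Confirm numerically:
  x=-3.194: |R|=0.83872 <1
  x=-2.692: |R|=0.66047 <1
  x=-2.289: |R|=0.49781 <1
  x=-4.206: |R|=1.13436 >1
  x=-4.132: |R|=1.11514 >1
  x=-3.971: |R|=1.07213 >1
Stable set (-3.7143, 0).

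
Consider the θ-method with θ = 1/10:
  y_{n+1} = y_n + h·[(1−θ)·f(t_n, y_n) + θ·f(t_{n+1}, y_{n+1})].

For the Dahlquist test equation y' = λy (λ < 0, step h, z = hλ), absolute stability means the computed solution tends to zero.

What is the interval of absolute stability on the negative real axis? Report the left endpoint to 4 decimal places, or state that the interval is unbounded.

Test eqn y'=λy, z=hλ:
  y_{n+1} = y_n + z·[9/10·y_n + 1/10·y_{n+1}] ⇒ (1 − 1/10z)y_{n+1} = (1 + 9/10z)y_n
  ⇒ R(z) = (1 + 9/10z)/(1 − 1/10z).

Need |R(x)|<1, x<0.
x=-0.42: |R|=0.5969
R=−1: 1+9/10x = −1+1/10x ⇒ -4/5x=2 ⇒ x=2/(-4/5)=-2.5000
Confirm numerically:
  x=-1.894: |R|=0.59240 <1
  x=-1.840: |R|=0.55405 <1
  x=-1.441: |R|=0.25951 <1
  x=-1.158: |R|=0.03782 <1
  x=-3.019: |R|=1.31892 >1
  x=-2.989: |R|=1.30118 >1
  x=-2.561: |R|=1.03885 >1
So |R|<1 on (-2.5000, 0).

z∈(-2.5000,0).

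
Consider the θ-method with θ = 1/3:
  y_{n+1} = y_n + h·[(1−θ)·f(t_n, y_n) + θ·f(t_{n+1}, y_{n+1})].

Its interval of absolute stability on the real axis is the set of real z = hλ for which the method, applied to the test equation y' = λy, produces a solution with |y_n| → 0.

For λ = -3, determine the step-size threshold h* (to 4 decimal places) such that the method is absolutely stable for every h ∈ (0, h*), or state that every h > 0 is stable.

Test eqn y'=λy, z=hλ:
  y_{n+1} = y_n + z·[2/3·y_n + 1/3·y_{n+1}] ⇒ (1 − 1/3z)y_{n+1} = (1 + 2/3z)y_n
  R(z) = (1 + 2/3z)/(1 − 1/3z).

Find x<0 with |R(x)|<1.
x=-0.59: |R|=0.5070
R=−1: 1+2/3x = −1+1/3x ⇒ -1/3x=2 ⇒ x=2/(-1/3)=-6.0000
Confirm numerically:
  x=-5.794: |R|=0.97657 <1
  x=-4.838: |R|=0.85175 <1
  x=-4.377: |R|=0.77999 <1
  x=-2.664: |R|=0.41102 <1
  x=-6.295: |R|=1.03174 >1
  x=-6.026: |R|=1.00288 >1
Stable set (-6.0000, 0).

(-6.0000,0); λ=-3 ⇒ h* = (6)/3 = 2.0000.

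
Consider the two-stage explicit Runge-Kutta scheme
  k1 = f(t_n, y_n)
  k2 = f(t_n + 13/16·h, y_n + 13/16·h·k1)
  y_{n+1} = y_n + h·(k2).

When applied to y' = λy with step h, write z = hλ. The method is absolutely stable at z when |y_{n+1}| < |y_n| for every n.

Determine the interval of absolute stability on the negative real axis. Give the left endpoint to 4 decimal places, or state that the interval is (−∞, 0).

z∈(-1.2308,0).

On y'=λy, z=hλ:
  k1=λy_n ⇒ h·k1=z·y_n;  k2=λ(1+13/16z)y_n ⇒ h·k2=z(1+13/16z)y_n
  y_{n+1}/y_n = 1 + z(1+13/16z) = 1 + z + 13/16z²
  Hence R(z) = 1 + z + 13/16z².

Find x<0 with |R(x)|<1.
x=-0.82: |R|=0.7263
R=1: x+13/16x²=0 ⇒ x=−16/13=-1.2308; min R=1−1/(4·13/16)=0.6923>−1
Confirm numerically:
  x=-1.201: |R|=0.97095 <1
  x=-1.119: |R|=0.89838 <1
  x=-0.581: |R|=0.69327 <1
  x=-1.557: |R|=1.41270 >1
  x=-1.429: |R|=1.23016 >1
Stable set (-1.2308, 0).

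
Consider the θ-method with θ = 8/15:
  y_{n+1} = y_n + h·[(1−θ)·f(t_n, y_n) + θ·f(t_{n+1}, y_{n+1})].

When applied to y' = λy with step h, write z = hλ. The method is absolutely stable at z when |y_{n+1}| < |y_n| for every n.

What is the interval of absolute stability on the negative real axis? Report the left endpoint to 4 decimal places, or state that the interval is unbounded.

unbounded; (−∞, 0).

With y'=λy (z=hλ):
  y_{n+1} = y_n + z·[7/15·y_n + 8/15·y_{n+1}] ⇒ (1 − 8/15z)y_{n+1} = (1 + 7/15z)y_n
  Hence R(z) = (1 + 7/15z)/(1 − 8/15z).

Solve |R(x)|<1 on ℝ⁻.
x=-0.48: |R|=0.6178
x=-2: |R|=0.0323
x=-10: |R|=0.5789
x=-100: |R|=0.8405
θ=8/15≥1/2 ⇒ |1+7/15x|<|1−8/15x| ∀x<0 ⇒ unbounded interval.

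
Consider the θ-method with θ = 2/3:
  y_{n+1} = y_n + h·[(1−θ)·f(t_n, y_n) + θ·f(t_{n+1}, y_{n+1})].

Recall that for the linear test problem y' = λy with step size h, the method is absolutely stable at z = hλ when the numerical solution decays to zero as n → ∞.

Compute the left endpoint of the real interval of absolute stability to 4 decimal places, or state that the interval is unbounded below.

unbounded; (−∞, 0).

Test eqn y'=λy, z=hλ:
  y_{n+1} = y_n + z·[1/3·y_n + 2/3·y_{n+1}] ⇒ (1 − 2/3z)y_{n+1} = (1 + 1/3z)y_n
  ⇒ R(z) = (1 + 1/3z)/(1 − 2/3z).

Boundary: |R(x)|=1, x<0.
x=-0.32: |R|=0.7363
x=-2: |R|=0.1429
x=-10: |R|=0.3043
x=-100: |R|=0.4778
θ=2/3≥1/2 ⇒ |1+1/3x|<|1−2/3x| ∀x<0 ⇒ stable on all of ℝ⁻.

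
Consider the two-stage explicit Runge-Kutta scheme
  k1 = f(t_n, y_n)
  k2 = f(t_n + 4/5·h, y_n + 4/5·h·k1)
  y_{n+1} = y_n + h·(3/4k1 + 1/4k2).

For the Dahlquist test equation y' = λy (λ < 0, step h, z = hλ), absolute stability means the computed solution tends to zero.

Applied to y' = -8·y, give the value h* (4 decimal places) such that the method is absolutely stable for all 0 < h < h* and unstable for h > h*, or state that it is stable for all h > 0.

(-5.0000,0); λ=-8 ⇒ h* = (5)/8 = 0.6250.

Set f=λy, z=hλ:
  k1=λy_n ⇒ h·k1=z·y_n;  k2=λ(1+4/5z)y_n ⇒ h·k2=z(1+4/5z)y_n
  y_{n+1}/y_n = 1 + 3/4z + 1/4z(1+4/5z) = 1 + z + 1/5z²
  R(z) = 1 + z + 1/5z².

Find x<0 with |R(x)|<1.
x=-0.82: |R|=0.3145
R=1: x+1/5x²=0 ⇒ x=−5=-5.0000; min R=1−1/(4·1/5)=-0.2500>−1
Confirm numerically:
  x=-4.135: |R|=0.28464 <1
  x=-2.996: |R|=0.20080 <1
  x=-2.293: |R|=0.24143 <1
  x=-5.198: |R|=1.20584 >1
  x=-5.092: |R|=1.09369 >1
So |R|<1 on (-5.0000, 0).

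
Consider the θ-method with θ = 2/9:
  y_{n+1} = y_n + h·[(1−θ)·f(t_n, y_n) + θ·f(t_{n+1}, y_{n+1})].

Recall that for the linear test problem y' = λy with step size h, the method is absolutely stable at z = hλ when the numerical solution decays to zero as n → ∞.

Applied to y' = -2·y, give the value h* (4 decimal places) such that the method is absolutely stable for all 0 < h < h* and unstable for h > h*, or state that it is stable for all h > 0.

(-3.6000,0); λ=-2 ⇒ h* = (18/5)/2 = 1.8000.

Test eqn y'=λy, z=hλ:
  y_{n+1} = y_n + z·[7/9·y_n + 2/9·y_{n+1}] ⇒ (1 − 2/9z)y_{n+1} = (1 + 7/9z)y_n
  so R(z) = (1 + 7/9z)/(1 − 2/9z).

Boundary: |R(x)|=1, x<0.
x=-0.39: |R|=0.6411
R=−1: 1+7/9x = −1+2/9x ⇒ -5/9x=2 ⇒ x=2/(-5/9)=-3.6000
Confirm numerically:
  x=-3.176: |R|=0.86191 <1
  x=-2.811: |R|=0.73020 <1
  x=-2.645: |R|=0.66585 <1
  x=-2.034: |R|=0.40083 <1
  x=-4.051: |R|=1.13186 >1
  x=-4.027: |R|=1.12519 >1
  x=-3.935: |R|=1.09929 >1
Stable set (-3.6000, 0).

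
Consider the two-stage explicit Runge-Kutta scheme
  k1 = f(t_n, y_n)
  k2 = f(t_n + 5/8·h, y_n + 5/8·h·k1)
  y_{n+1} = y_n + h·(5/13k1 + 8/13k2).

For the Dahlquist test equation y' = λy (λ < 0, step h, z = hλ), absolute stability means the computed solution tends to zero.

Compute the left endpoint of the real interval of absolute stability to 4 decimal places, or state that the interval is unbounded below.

Set f=λy, z=hλ:
  k1=λy_n ⇒ h·k1=z·y_n;  k2=λ(1+5/8z)y_n ⇒ h·k2=z(1+5/8z)y_n
  y_{n+1}/y_n = 1 + 5/13z + 8/13z(1+5/8z) = 1 + z + 5/13z²
  Hence R(z) = 1 + z + 5/13z².

Find x<0 with |R(x)|<1.
x=-1.18: |R|=0.3555
R=1: x+5/13x²=0 ⇒ x=−13/5=-2.6000; min R=1−1/(4·5/13)=0.3500>−1
Confirm numerically:
  x=-2.328: |R|=0.75646 <1
  x=-2.202: |R|=0.66292 <1
  x=-2.128: |R|=0.61369 <1
  x=-3.185: |R|=1.71663 >1
  x=-2.960: |R|=1.40985 >1
So |R|<1 on (-2.6000, 0).

left endpoint -2.6000.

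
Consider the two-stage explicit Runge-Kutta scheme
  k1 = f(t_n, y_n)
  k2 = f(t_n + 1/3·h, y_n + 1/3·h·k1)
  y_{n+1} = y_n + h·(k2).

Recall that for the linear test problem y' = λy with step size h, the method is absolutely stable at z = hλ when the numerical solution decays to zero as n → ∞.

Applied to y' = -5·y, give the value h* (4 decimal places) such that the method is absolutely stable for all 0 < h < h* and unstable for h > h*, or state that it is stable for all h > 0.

(-3.0000,0); λ=-5 ⇒ h* = (3)/5 = 0.6000.

Set f=λy, z=hλ:
  k1=λy_n ⇒ h·k1=z·y_n;  k2=λ(1+1/3z)y_n ⇒ h·k2=z(1+1/3z)y_n
  y_{n+1}/y_n = 1 + z(1+1/3z) = 1 + z + 1/3z²
  Hence R(z) = 1 + z + 1/3z².

Find x<0 with |R(x)|<1.
x=-1.16: |R|=0.2885
R=1: x+1/3x²=0 ⇒ x=−3=-3.0000; min R=1−1/(4·1/3)=0.2500>−1
Confirm numerically:
  x=-2.574: |R|=0.63449 <1
  x=-1.946: |R|=0.31631 <1
  x=-1.434: |R|=0.25145 <1
  x=-3.218: |R|=1.23384 >1
  x=-3.187: |R|=1.19866 >1
Stable set (-3.0000, 0).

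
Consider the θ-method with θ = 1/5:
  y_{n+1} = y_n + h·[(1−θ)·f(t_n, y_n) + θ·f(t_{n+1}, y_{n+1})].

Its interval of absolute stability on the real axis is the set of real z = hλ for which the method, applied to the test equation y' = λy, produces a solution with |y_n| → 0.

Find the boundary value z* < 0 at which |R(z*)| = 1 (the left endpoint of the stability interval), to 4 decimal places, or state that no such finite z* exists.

On y'=λy, z=hλ:
  y_{n+1} = y_n + z·[4/5·y_n + 1/5·y_{n+1}] ⇒ (1 − 1/5z)y_{n+1} = (1 + 4/5z)y_n
  Hence R(z) = (1 + 4/5z)/(1 − 1/5z).

Find x<0 with |R(x)|<1.
x=-1.66: |R|=0.2462
R=−1: 1+4/5x = −1+1/5x ⇒ -3/5x=2 ⇒ x=2/(-3/5)=-3.3333
Confirm numerically:
  x=-3.285: |R|=0.98250 <1
  x=-2.801: |R|=0.79528 <1
  x=-2.182: |R|=0.51908 <1
  x=-1.940: |R|=0.39769 <1
  x=-3.817: |R|=1.16457 >1
  x=-3.572: |R|=1.08353 >1
  x=-3.364: |R|=1.01100 >1
Stable set (-3.3333, 0).

z* = -3.3333.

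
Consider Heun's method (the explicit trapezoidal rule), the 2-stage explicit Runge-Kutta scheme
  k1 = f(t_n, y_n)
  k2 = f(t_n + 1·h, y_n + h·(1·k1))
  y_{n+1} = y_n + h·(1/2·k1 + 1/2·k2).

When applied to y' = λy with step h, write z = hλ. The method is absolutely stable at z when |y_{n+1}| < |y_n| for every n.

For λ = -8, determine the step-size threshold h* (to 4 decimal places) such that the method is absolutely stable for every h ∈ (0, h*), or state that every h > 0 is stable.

(-2.0000,0); λ=-8 ⇒ h* = 0.2500.

On y'=λy, z=hλ:
  order 2, 2-stage ⇒ R(z)=1+z+z^2/2
  (e.g. R(-0.5)=0.62500, |R|=0.62500)

Boundary: |R(x)|=1, x<0.
x=-0.5: |R|=0.6250
|R(-1.42)|=0.5882 |R(-1.31)|=0.5481 |R(-0.53)|=0.6104
Bisect:
  x_lo=-2.6173 |R|=1.8078  x_hi=-0.2895 |R|=0.7524
  mid=-1.45338 |R|=0.60278 →hi
  mid=-2.03535 |R|=1.03597 →lo
  mid=-1.74437 |R|=0.77704 →hi
  mid=-1.88986 |R|=0.89592 →hi
  mid=-1.96260 |R|=0.96330 →hi
  mid=-1.99897 |R|=0.99898 →hi
  mid=-2.01716 |R|=1.01731 →lo
  mid=-2.00807 |R|=1.00810 →lo
  mid=-2.00352 |R|=1.00353 →lo
  ...
  [-2.00011,-1.99997] ⇒ x*=-2.0000
So |R|<1 on (-2.0000, 0).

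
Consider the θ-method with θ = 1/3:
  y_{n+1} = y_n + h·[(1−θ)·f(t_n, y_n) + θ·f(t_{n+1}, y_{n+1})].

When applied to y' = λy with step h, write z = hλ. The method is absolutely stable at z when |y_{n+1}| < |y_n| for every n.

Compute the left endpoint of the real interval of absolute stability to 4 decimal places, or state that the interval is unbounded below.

On y'=λy, z=hλ:
  y_{n+1} = y_n + z·[2/3·y_n + 1/3·y_{n+1}] ⇒ (1 − 1/3z)y_{n+1} = (1 + 2/3z)y_n
  ⇒ R(z) = (1 + 2/3z)/(1 − 1/3z).

Find x<0 with |R(x)|<1.
x=-1.79: |R|=0.1211
R=−1: 1+2/3x = −1+1/3x ⇒ -1/3x=2 ⇒ x=2/(-1/3)=-6.0000
Confirm numerically:
  x=-5.887: |R|=0.98728 <1
  x=-4.906: |R|=0.86162 <1
  x=-4.800: |R|=0.84615 <1
  x=-4.790: |R|=0.84467 <1
  x=-6.210: |R|=1.02280 >1
  x=-6.021: |R|=1.00233 >1
Interval (-6.0000, 0).

z* = -6.0000.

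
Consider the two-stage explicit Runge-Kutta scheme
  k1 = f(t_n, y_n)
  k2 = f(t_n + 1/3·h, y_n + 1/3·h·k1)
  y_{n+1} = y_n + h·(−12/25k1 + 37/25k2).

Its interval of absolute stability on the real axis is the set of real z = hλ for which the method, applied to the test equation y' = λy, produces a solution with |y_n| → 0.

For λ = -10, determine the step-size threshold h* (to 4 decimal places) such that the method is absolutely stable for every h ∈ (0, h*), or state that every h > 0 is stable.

On y'=λy, z=hλ:
  k1=λy_n ⇒ h·k1=z·y_n;  k2=λ(1+1/3z)y_n ⇒ h·k2=z(1+1/3z)y_n
  y_{n+1}/y_n = 1 − 12/25z + 37/25z(1+1/3z) = 1 + z + 37/75z²
  R(z) = 1 + z + 37/75z².

Solve |R(x)|<1 on ℝ⁻.
x=-0.73: |R|=0.5329
R=1: x+37/75x²=0 ⇒ x=−75/37=-2.0270; min R=1−1/(4·37/75)=0.4932>−1
Confirm numerically:
  x=-1.531: |R|=0.62535 <1
  x=-1.174: |R|=0.50595 <1
  x=-0.915: |R|=0.49803 <1
  x=-2.504: |R|=1.58921 >1
  x=-2.418: |R|=1.46638 >1
  x=-2.190: |R|=1.17608 >1
So |R|<1 on (-2.0270, 0).

(-2.0270,0); λ=-10 ⇒ h* = (75/37)/10 = 0.2027.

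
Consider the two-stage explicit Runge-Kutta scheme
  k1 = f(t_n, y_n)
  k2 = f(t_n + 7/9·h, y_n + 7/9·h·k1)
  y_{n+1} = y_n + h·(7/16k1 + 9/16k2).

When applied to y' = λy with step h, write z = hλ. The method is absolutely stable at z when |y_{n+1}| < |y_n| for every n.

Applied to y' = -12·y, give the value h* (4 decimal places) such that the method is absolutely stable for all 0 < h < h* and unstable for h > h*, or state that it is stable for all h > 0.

Set f=λy, z=hλ:
  k1=λy_n ⇒ h·k1=z·y_n;  k2=λ(1+7/9z)y_n ⇒ h·k2=z(1+7/9z)y_n
  y_{n+1}/y_n = 1 + 7/16z + 9/16z(1+7/9z) = 1 + z + 7/16z²
  R(z) = 1 + z + 7/16z².

Solve |R(x)|<1 on ℝ⁻.
x=-0.63: |R|=0.5436
R=1: x+7/16x²=0 ⇒ x=−16/7=-2.2857; min R=1−1/(4·7/16)=0.4286>−1
Confirm numerically:
  x=-2.213: |R|=0.92960 <1
  x=-2.147: |R|=0.86970 <1
  x=-1.186: |R|=0.42939 <1
  x=-2.804: |R|=1.63581 >1
  x=-2.503: |R|=1.23794 >1
Stable set (-2.2857, 0).

(-2.2857,0); λ=-12 ⇒ h* = (16/7)/12 = 0.1905.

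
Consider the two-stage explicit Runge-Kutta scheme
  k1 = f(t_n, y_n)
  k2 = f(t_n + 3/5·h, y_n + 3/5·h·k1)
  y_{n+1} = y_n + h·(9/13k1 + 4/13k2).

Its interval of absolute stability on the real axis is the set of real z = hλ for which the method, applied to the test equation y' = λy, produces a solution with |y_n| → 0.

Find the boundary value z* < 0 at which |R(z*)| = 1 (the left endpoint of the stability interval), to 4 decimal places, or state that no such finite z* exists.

left endpoint -5.4167.

With y'=λy (z=hλ):
  k1=λy_n ⇒ h·k1=z·y_n;  k2=λ(1+3/5z)y_n ⇒ h·k2=z(1+3/5z)y_n
  y_{n+1}/y_n = 1 + 9/13z + 4/13z(1+3/5z) = 1 + z + 12/65z²
  so R(z) = 1 + z + 12/65z².

Find x<0 with |R(x)|<1.
x=-0.55: |R|=0.5058
R=1: x+12/65x²=0 ⇒ x=−65/12=-5.4167; min R=1−1/(4·12/65)=-0.3542>−1
Confirm numerically:
  x=-4.173: |R|=0.04188 <1
  x=-3.457: |R|=0.25069 <1
  x=-2.770: |R|=0.35346 <1
  x=-2.579: |R|=0.35108 <1
  x=-5.892: |R|=1.51705 >1
  x=-5.665: |R|=1.25972 >1
  x=-5.621: |R|=1.21204 >1
Interval (-5.4167, 0).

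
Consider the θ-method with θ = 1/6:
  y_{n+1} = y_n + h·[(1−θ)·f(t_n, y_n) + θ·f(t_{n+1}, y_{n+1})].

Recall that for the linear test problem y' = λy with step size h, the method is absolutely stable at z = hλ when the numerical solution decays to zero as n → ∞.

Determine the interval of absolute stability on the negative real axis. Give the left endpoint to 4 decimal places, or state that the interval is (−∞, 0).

z∈(-3.0000,0).

With y'=λy (z=hλ):
  y_{n+1} = y_n + z·[5/6·y_n + 1/6·y_{n+1}] ⇒ (1 − 1/6z)y_{n+1} = (1 + 5/6z)y_n
  so R(z) = (1 + 5/6z)/(1 − 1/6z).

Find x<0 with |R(x)|<1.
x=-1.59: |R|=0.2569
R=−1: 1+5/6x = −1+1/6x ⇒ -2/3x=2 ⇒ x=2/(-2/3)=-3.0000
Confirm numerically:
  x=-2.780: |R|=0.89977 <1
  x=-1.564: |R|=0.24061 <1
  x=-1.239: |R|=0.02694 <1
  x=-3.567: |R|=1.23706 >1
  x=-3.393: |R|=1.16736 >1
So |R|<1 on (-3.0000, 0).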